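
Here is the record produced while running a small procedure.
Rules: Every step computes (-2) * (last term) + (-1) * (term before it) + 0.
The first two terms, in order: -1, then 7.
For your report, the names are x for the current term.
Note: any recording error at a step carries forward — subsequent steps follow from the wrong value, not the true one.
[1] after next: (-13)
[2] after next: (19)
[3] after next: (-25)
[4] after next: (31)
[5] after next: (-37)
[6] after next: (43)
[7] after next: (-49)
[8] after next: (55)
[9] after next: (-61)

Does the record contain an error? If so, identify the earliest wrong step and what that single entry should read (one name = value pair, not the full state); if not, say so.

no error

1. x = -2*(7) + (-1)*(-1) + (0) = -13 (no discrepancy)
2. x = -2*(-13) + (-1)*(7) + (0) = 19 (in agreement)
3. x = -2*(19) + (-1)*(-13) + (0) = -25 (in agreement)
4. x = -2*(-25) + (-1)*(19) + (0) = 31 (confirmed correct)
5. x = -2*(31) + (-1)*(-25) + (0) = -37 (agrees with the record)
6. x = -2*(-37) + (-1)*(31) + (0) = 43 (checks out)
7. x = -2*(43) + (-1)*(-37) + (0) = -49 (matches)
8. x = -2*(-49) + (-1)*(43) + (0) = 55 (verified)
9. x = -2*(55) + (-1)*(-49) + (0) = -61 (consistent with the record)
Each recorded entry agrees with the recomputation.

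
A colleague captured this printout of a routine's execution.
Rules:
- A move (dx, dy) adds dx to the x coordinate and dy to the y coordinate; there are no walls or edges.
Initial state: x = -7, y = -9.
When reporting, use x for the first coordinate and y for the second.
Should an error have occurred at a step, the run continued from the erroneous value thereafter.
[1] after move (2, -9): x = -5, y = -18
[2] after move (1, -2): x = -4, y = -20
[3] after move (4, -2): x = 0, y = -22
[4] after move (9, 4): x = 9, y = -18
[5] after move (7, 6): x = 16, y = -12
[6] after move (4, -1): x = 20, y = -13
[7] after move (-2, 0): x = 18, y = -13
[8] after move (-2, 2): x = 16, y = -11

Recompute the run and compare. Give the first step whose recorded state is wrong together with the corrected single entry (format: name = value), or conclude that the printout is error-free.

step 1: x = -7 + (2) = -5, y = -9 + (-9) = -18 -> same as recorded
step 2: x = -5 + (1) = -4, y = -18 + (-2) = -20 -> matches
step 3: x = -4 + (4) = 0, y = -20 + (-2) = -22 -> no discrepancy
step 4: x = 0 + (9) = 9, y = -22 + (4) = -18 -> exactly as logged
step 5: x = 9 + (7) = 16, y = -18 + (6) = -12 -> agrees with the printout
step 6: x = 16 + (4) = 20, y = -12 + (-1) = -13 -> in agreement
step 7: x = 20 + (-2) = 18, y = -13 + (0) = -13 -> exactly as logged
step 8: x = 18 + (-2) = 16, y = -13 + (2) = -11 -> checks out
No step deviates from the rules.

no error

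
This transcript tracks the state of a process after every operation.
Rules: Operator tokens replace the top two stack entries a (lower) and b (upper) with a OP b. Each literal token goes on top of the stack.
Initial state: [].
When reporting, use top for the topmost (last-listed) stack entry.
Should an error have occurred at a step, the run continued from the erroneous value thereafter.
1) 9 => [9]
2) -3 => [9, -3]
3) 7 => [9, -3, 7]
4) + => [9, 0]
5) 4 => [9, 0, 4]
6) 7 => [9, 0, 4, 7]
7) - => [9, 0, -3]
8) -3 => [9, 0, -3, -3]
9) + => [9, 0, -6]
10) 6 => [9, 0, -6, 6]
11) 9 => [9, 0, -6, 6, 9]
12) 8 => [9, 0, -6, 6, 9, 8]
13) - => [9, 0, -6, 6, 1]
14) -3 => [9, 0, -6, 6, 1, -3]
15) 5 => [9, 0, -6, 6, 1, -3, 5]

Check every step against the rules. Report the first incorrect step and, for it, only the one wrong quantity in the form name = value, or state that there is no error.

step 4, top = 4

Step 1: push 9: top = 9 — confirmed correct.
Step 2: push -3: top = -3 — checks out.
Step 3: push 7: top = 7 — agrees with the transcript.
Step 4: -3 + 7 = 4 — the entry is off here.
The audit stops at step 4: the recorded entry is wrong and should be top = 4.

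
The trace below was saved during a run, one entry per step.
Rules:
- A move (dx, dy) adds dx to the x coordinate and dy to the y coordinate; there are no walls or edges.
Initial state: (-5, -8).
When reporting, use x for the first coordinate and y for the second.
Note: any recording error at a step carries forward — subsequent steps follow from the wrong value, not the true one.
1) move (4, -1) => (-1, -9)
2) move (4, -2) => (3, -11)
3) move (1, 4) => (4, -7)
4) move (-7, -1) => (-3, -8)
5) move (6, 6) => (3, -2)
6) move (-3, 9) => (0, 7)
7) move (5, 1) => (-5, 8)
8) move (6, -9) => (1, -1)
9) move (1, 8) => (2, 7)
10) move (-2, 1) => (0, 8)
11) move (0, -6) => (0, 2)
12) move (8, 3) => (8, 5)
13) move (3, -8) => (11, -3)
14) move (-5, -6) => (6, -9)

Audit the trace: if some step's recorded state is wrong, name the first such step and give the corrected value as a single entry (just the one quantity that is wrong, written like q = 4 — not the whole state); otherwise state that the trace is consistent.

step 7, x = 5

Step 1: x = -5 + (4) = -1, y = -8 + (-1) = -9 — no discrepancy.
Step 2: x = -1 + (4) = 3, y = -9 + (-2) = -11 — confirmed correct.
Step 3: x = 3 + (1) = 4, y = -11 + (4) = -7 — consistent with the trace.
Step 4: x = 4 + (-7) = -3, y = -7 + (-1) = -8 — matches.
Step 5: x = -3 + (6) = 3, y = -8 + (6) = -2 — agrees with the trace.
Step 6: x = 3 + (-3) = 0, y = -2 + (9) = 7 — matches.
Step 7: x = 0 + (5) = 5, y = 7 + (1) = 8 — the entry is off here.
The audit stops at step 7: the recorded entry is wrong and should be x = 5.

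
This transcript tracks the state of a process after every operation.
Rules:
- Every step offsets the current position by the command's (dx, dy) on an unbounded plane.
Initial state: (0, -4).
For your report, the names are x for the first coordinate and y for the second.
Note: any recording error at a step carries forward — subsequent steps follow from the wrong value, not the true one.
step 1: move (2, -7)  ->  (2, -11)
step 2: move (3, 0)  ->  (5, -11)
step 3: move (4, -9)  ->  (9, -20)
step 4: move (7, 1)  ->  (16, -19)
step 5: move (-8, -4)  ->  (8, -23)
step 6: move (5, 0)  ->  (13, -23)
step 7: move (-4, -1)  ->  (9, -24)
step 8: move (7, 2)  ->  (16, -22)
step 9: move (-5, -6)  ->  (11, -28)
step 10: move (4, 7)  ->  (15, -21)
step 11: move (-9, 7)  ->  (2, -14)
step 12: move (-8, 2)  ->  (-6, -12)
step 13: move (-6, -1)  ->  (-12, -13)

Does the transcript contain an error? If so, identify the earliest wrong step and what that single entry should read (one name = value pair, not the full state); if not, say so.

step 11, x = 6

step 1: x = 0 + (2) = 2, y = -4 + (-7) = -11 -> in agreement
step 2: x = 2 + (3) = 5, y = -11 + (0) = -11 -> consistent with the transcript
step 3: x = 5 + (4) = 9, y = -11 + (-9) = -20 -> no discrepancy
step 4: x = 9 + (7) = 16, y = -20 + (1) = -19 -> no discrepancy
step 5: x = 16 + (-8) = 8, y = -19 + (-4) = -23 -> same as recorded
step 6: x = 8 + (5) = 13, y = -23 + (0) = -23 -> matches
step 7: x = 13 + (-4) = 9, y = -23 + (-1) = -24 -> same as recorded
step 8: x = 9 + (7) = 16, y = -24 + (2) = -22 -> in agreement
step 9: x = 16 + (-5) = 11, y = -22 + (-6) = -28 -> matches
step 10: x = 11 + (4) = 15, y = -28 + (7) = -21 -> in agreement
step 11: x = 15 + (-9) = 6, y = -21 + (7) = -14 -> the entry is off here
The audit stops at step 11: the recorded entry is wrong and should be x = 6.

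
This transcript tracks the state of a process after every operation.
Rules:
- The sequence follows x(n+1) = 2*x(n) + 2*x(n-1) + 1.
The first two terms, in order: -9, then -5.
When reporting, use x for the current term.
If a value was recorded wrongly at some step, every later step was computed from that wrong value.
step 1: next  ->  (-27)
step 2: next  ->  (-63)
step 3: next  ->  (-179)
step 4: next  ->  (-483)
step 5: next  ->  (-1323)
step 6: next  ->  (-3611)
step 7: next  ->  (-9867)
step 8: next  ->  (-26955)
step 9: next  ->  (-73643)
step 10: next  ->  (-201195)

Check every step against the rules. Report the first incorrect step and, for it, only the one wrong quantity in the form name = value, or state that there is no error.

Recomputing the run from the initial state:
step 1: x = -27
step 2: x = -63
step 3: x = -179
step 4: x = -483
step 5: x = -1323
step 6: x = -3611
step 7: x = -9867
step 8: x = -26955
step 9: x = -73643
step 10: x = -201195
This matches the transcript at every step.

no error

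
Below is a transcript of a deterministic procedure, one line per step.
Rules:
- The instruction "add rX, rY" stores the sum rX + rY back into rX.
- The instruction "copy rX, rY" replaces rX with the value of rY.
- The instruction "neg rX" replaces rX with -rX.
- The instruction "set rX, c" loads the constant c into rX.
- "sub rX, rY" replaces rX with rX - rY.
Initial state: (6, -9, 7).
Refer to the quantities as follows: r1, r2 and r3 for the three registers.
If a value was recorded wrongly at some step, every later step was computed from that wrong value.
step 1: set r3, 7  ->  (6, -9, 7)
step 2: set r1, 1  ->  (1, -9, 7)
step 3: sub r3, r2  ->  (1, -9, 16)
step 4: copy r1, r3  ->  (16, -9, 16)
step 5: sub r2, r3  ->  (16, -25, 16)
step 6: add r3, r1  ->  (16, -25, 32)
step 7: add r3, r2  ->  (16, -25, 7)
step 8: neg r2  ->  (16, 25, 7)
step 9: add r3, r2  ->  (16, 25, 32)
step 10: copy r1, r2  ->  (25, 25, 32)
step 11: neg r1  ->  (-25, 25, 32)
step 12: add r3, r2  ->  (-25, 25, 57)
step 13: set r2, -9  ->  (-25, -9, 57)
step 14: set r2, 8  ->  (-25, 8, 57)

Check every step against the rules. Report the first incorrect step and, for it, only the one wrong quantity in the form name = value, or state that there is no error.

no error

Recomputing the run from the initial state:
step 1: r1 = 6, r2 = -9, r3 = 7
step 2: r1 = 1, r2 = -9, r3 = 7
step 3: r1 = 1, r2 = -9, r3 = 16
step 4: r1 = 16, r2 = -9, r3 = 16
step 5: r1 = 16, r2 = -25, r3 = 16
step 6: r1 = 16, r2 = -25, r3 = 32
step 7: r1 = 16, r2 = -25, r3 = 7
step 8: r1 = 16, r2 = 25, r3 = 7
step 9: r1 = 16, r2 = 25, r3 = 32
step 10: r1 = 25, r2 = 25, r3 = 32
step 11: r1 = -25, r2 = 25, r3 = 32
step 12: r1 = -25, r2 = 25, r3 = 57
step 13: r1 = -25, r2 = -9, r3 = 57
step 14: r1 = -25, r2 = 8, r3 = 57
This matches the transcript at every step.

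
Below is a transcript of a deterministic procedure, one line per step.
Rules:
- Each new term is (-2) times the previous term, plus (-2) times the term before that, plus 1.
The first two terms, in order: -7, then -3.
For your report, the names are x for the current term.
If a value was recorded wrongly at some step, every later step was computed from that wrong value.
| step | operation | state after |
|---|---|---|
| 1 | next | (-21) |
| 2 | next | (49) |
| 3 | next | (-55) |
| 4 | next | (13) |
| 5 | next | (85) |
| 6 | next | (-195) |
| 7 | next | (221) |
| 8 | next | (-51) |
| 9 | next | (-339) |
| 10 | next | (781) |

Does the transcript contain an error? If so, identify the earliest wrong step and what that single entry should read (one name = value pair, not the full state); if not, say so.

step 1: x = -2*(-3) + (-2)*(-7) + (1) = 21 -> the recorded entry deviates here
The audit stops at step 1: the recorded entry is wrong and should be x = 21.

step 1, x = 21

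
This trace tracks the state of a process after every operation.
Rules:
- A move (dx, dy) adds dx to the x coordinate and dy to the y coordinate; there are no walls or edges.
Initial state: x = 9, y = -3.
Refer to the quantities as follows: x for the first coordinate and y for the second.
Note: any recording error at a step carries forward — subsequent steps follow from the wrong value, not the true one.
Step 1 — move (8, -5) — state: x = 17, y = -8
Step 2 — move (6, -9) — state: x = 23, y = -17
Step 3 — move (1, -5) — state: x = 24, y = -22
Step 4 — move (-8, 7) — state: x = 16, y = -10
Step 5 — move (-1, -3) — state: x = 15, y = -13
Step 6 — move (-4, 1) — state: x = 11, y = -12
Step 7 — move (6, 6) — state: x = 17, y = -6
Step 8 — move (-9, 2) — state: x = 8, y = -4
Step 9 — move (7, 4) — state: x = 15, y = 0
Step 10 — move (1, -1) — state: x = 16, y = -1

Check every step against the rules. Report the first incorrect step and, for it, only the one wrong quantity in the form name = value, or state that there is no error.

step 4, y = -15

Step 1: x = 9 + (8) = 17, y = -3 + (-5) = -8 — no discrepancy.
Step 2: x = 17 + (6) = 23, y = -8 + (-9) = -17 — in agreement.
Step 3: x = 23 + (1) = 24, y = -17 + (-5) = -22 — in agreement.
Step 4: x = 24 + (-8) = 16, y = -22 + (7) = -15 — the entry is off here.
First deviation found at step 4; the corrected entry is y = -15.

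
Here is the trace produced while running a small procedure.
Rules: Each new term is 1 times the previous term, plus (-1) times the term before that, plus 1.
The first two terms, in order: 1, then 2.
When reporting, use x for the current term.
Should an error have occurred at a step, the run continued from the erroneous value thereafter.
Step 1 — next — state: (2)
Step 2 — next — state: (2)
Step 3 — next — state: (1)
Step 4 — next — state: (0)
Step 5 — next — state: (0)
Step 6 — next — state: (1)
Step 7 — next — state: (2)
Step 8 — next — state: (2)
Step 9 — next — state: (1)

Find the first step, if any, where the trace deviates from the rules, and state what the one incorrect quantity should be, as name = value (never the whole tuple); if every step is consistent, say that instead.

Recomputing the run from the initial state:
step 1: x = 2
step 2: x = 1
step 3: x = 0
step 4: x = 0
step 5: x = 1
step 6: x = 2
step 7: x = 2
step 8: x = 1
step 9: x = 0
The first disagreement with the trace is at step 2, where the value should be x = 1.

step 2, x = 1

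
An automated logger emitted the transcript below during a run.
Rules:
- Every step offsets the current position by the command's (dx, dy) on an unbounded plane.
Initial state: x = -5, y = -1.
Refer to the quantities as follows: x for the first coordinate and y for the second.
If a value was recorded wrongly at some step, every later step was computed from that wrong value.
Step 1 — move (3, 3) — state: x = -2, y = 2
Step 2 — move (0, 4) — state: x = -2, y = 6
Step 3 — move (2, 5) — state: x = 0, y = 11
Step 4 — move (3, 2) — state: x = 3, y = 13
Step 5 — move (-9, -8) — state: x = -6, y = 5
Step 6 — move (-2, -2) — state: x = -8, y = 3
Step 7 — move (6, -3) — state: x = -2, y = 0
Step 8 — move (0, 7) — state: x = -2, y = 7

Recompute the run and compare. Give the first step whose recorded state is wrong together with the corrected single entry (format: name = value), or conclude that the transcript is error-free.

no error

Step 1: x = -5 + (3) = -2, y = -1 + (3) = 2 — consistent with the transcript.
Step 2: x = -2 + (0) = -2, y = 2 + (4) = 6 — consistent with the transcript.
Step 3: x = -2 + (2) = 0, y = 6 + (5) = 11 — agrees with the transcript.
Step 4: x = 0 + (3) = 3, y = 11 + (2) = 13 — no discrepancy.
Step 5: x = 3 + (-9) = -6, y = 13 + (-8) = 5 — in agreement.
Step 6: x = -6 + (-2) = -8, y = 5 + (-2) = 3 — exactly as logged.
Step 7: x = -8 + (6) = -2, y = 3 + (-3) = 0 — exactly as logged.
Step 8: x = -2 + (0) = -2, y = 0 + (7) = 7 — exactly as logged.
The whole run recomputes cleanly — no discrepancies.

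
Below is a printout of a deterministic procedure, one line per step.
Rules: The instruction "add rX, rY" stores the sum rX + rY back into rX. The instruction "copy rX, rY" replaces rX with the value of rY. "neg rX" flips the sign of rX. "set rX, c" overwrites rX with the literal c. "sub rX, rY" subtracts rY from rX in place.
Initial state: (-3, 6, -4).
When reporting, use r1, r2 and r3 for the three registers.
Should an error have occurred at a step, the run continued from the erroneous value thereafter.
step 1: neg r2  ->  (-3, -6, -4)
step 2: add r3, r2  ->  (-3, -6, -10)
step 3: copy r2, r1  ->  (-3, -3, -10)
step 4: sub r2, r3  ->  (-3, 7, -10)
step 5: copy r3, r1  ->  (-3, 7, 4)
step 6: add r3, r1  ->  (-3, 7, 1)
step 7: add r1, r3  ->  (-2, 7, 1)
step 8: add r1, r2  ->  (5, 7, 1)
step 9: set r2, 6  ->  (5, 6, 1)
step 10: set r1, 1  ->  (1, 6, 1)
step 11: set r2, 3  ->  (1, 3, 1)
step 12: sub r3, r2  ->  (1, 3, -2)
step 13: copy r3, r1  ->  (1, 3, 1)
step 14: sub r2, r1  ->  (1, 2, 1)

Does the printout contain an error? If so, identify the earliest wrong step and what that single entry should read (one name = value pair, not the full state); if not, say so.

step 5, r3 = -3

step 1: r2 = -(6) = -6 -> consistent with the printout
step 2: r3 = -4 + -6 = -10 -> consistent with the printout
step 3: r2 = -3 -> agrees with the printout
step 4: r2 = -3 - -10 = 7 -> same as recorded
step 5: r3 = -3 -> the printout disagrees here
Step 5 is the first one off; corrected, r3 = -3.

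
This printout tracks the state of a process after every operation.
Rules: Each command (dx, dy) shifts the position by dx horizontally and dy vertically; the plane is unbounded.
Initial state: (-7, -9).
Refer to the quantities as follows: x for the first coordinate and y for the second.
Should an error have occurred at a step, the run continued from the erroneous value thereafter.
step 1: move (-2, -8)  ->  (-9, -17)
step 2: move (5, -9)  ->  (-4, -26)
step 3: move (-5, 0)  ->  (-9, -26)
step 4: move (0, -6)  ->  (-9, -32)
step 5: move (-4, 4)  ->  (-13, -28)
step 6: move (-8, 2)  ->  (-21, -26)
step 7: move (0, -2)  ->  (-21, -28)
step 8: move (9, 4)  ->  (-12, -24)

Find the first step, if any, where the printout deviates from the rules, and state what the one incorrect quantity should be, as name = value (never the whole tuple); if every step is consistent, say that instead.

no error

Step 1: x = -7 + (-2) = -9, y = -9 + (-8) = -17 — verified.
Step 2: x = -9 + (5) = -4, y = -17 + (-9) = -26 — same as recorded.
Step 3: x = -4 + (-5) = -9, y = -26 + (0) = -26 — agrees with the printout.
Step 4: x = -9 + (0) = -9, y = -26 + (-6) = -32 — confirmed correct.
Step 5: x = -9 + (-4) = -13, y = -32 + (4) = -28 — consistent with the printout.
Step 6: x = -13 + (-8) = -21, y = -28 + (2) = -26 — no discrepancy.
Step 7: x = -21 + (0) = -21, y = -26 + (-2) = -28 — verified.
Step 8: x = -21 + (9) = -12, y = -28 + (4) = -24 — in agreement.
Every step is consistent.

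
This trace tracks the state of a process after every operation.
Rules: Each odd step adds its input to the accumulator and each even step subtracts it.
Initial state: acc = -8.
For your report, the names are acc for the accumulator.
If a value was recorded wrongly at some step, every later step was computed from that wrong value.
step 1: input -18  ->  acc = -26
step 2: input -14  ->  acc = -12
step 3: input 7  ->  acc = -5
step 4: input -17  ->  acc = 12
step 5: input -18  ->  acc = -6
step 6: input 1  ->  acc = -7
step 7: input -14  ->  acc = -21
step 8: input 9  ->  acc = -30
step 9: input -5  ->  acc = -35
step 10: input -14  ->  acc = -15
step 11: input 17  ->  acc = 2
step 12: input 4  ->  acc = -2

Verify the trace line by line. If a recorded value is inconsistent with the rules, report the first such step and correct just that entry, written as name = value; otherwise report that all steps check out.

Step 1: acc = -8 + -18 = -26 — agrees with the trace.
Step 2: acc = -26 - -14 = -12 — exactly as logged.
Step 3: acc = -12 + 7 = -5 — verified.
Step 4: acc = -5 - -17 = 12 — agrees with the trace.
Step 5: acc = 12 + -18 = -6 — consistent with the trace.
Step 6: acc = -6 - 1 = -7 — checks out.
Step 7: acc = -7 + -14 = -21 — checks out.
Step 8: acc = -21 - 9 = -30 — no discrepancy.
Step 9: acc = -30 + -5 = -35 — exactly as logged.
Step 10: acc = -35 - -14 = -21 — the trace has a different value.
So the first discrepancy is step 10, where the right value is acc = -21.

step 10, acc = -21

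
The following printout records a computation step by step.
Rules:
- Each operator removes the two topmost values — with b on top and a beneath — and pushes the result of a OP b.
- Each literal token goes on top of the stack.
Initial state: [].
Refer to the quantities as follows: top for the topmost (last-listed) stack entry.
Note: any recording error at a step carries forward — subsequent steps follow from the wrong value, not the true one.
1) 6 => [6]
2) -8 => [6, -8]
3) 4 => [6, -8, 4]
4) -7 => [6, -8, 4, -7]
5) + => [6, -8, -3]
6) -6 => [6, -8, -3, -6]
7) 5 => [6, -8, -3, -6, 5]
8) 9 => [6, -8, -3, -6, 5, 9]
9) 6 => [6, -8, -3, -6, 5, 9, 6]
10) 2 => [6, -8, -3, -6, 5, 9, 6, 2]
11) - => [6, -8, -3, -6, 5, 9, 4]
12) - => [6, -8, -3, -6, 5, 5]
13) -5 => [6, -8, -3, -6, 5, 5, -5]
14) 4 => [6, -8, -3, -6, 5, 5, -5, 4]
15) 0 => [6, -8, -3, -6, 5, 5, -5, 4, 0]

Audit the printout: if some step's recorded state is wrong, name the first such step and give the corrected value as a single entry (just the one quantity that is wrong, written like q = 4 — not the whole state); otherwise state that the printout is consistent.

Recomputing the run from the initial state:
step 1: [6]
step 2: [6, -8]
step 3: [6, -8, 4]
step 4: [6, -8, 4, -7]
step 5: [6, -8, -3]
step 6: [6, -8, -3, -6]
step 7: [6, -8, -3, -6, 5]
step 8: [6, -8, -3, -6, 5, 9]
step 9: [6, -8, -3, -6, 5, 9, 6]
step 10: [6, -8, -3, -6, 5, 9, 6, 2]
step 11: [6, -8, -3, -6, 5, 9, 4]
step 12: [6, -8, -3, -6, 5, 5]
step 13: [6, -8, -3, -6, 5, 5, -5]
step 14: [6, -8, -3, -6, 5, 5, -5, 4]
step 15: [6, -8, -3, -6, 5, 5, -5, 4, 0]
This matches the printout at every step.

no error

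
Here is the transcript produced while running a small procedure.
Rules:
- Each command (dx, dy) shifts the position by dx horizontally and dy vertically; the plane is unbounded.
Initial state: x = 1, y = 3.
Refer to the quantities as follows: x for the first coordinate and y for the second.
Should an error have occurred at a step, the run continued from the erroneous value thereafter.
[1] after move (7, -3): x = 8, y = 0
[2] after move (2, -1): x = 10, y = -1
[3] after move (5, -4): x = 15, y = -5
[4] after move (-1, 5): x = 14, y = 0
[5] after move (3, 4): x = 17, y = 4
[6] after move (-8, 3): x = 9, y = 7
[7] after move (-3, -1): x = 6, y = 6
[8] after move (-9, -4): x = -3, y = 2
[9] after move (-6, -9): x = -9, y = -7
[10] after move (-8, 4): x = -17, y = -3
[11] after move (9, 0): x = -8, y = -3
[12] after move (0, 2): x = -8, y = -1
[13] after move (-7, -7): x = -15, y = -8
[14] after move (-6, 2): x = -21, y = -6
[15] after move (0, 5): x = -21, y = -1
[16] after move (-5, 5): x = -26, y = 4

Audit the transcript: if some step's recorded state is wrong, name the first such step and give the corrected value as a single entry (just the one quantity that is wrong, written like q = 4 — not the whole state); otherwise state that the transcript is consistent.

no error

step 1: x = 1 + (7) = 8, y = 3 + (-3) = 0 -> exactly as logged
step 2: x = 8 + (2) = 10, y = 0 + (-1) = -1 -> agrees with the transcript
step 3: x = 10 + (5) = 15, y = -1 + (-4) = -5 -> confirmed correct
step 4: x = 15 + (-1) = 14, y = -5 + (5) = 0 -> in agreement
step 5: x = 14 + (3) = 17, y = 0 + (4) = 4 -> agrees with the transcript
step 6: x = 17 + (-8) = 9, y = 4 + (3) = 7 -> matches
step 7: x = 9 + (-3) = 6, y = 7 + (-1) = 6 -> confirmed correct
step 8: x = 6 + (-9) = -3, y = 6 + (-4) = 2 -> in agreement
step 9: x = -3 + (-6) = -9, y = 2 + (-9) = -7 -> in agreement
step 10: x = -9 + (-8) = -17, y = -7 + (4) = -3 -> verified
step 11: x = -17 + (9) = -8, y = -3 + (0) = -3 -> consistent with the transcript
step 12: x = -8 + (0) = -8, y = -3 + (2) = -1 -> exactly as logged
step 13: x = -8 + (-7) = -15, y = -1 + (-7) = -8 -> no discrepancy
step 14: x = -15 + (-6) = -21, y = -8 + (2) = -6 -> exactly as logged
step 15: x = -21 + (0) = -21, y = -6 + (5) = -1 -> checks out
step 16: x = -21 + (-5) = -26, y = -1 + (5) = 4 -> verified
No step deviates from the rules.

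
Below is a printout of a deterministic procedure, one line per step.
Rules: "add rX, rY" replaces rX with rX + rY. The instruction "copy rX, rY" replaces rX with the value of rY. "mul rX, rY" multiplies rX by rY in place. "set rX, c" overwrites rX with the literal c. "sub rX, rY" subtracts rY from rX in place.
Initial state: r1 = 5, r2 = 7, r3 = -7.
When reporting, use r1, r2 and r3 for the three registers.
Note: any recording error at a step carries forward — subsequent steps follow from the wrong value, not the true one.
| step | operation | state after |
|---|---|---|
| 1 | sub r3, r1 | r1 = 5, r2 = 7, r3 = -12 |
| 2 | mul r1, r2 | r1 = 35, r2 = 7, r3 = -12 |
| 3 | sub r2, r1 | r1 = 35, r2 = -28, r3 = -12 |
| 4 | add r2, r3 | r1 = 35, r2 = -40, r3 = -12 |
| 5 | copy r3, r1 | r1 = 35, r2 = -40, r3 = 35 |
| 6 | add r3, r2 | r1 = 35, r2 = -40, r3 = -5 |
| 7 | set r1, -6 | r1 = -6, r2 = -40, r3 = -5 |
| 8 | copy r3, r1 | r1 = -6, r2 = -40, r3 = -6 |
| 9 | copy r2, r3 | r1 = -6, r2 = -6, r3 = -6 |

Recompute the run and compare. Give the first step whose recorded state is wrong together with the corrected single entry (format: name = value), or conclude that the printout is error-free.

no error

Recomputing the run from the initial state:
step 1: r1 = 5, r2 = 7, r3 = -12
step 2: r1 = 35, r2 = 7, r3 = -12
step 3: r1 = 35, r2 = -28, r3 = -12
step 4: r1 = 35, r2 = -40, r3 = -12
step 5: r1 = 35, r2 = -40, r3 = 35
step 6: r1 = 35, r2 = -40, r3 = -5
step 7: r1 = -6, r2 = -40, r3 = -5
step 8: r1 = -6, r2 = -40, r3 = -6
step 9: r1 = -6, r2 = -6, r3 = -6
This matches the printout at every step.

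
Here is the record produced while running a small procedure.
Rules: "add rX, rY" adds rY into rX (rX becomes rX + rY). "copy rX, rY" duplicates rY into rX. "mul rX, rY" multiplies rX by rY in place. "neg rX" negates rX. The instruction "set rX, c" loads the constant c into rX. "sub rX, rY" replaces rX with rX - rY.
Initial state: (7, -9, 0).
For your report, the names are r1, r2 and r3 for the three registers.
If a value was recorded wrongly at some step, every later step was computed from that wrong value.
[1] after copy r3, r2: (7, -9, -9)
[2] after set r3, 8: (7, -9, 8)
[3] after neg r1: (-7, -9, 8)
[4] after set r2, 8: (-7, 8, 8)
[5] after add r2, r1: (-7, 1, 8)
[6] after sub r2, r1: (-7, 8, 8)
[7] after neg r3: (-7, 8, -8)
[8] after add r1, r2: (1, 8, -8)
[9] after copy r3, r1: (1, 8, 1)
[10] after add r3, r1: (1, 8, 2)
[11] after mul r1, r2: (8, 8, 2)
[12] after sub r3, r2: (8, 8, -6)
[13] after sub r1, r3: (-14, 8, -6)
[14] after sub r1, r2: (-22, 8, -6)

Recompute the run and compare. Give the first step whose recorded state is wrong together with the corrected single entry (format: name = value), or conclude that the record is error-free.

Recomputing the run from the initial state:
step 1: r1 = 7, r2 = -9, r3 = -9
step 2: r1 = 7, r2 = -9, r3 = 8
step 3: r1 = -7, r2 = -9, r3 = 8
step 4: r1 = -7, r2 = 8, r3 = 8
step 5: r1 = -7, r2 = 1, r3 = 8
step 6: r1 = -7, r2 = 8, r3 = 8
step 7: r1 = -7, r2 = 8, r3 = -8
step 8: r1 = 1, r2 = 8, r3 = -8
step 9: r1 = 1, r2 = 8, r3 = 1
step 10: r1 = 1, r2 = 8, r3 = 2
step 11: r1 = 8, r2 = 8, r3 = 2
step 12: r1 = 8, r2 = 8, r3 = -6
step 13: r1 = 14, r2 = 8, r3 = -6
step 14: r1 = 6, r2 = 8, r3 = -6
The first disagreement with the record is at step 13, where the value should be r1 = 14.

step 13, r1 = 14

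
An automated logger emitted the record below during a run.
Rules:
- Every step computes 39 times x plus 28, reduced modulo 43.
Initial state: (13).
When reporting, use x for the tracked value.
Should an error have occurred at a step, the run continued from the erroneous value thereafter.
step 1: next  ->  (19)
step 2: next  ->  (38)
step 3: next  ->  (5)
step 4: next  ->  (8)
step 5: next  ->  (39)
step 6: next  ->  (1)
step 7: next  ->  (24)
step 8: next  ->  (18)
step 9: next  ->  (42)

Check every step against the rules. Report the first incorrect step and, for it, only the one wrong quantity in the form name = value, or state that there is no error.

Recomputing the run from the initial state:
step 1: x = 19
step 2: x = 38
step 3: x = 5
step 4: x = 8
step 5: x = 39
step 6: x = 1
step 7: x = 24
step 8: x = 18
step 9: x = 42
This matches the record at every step.

no error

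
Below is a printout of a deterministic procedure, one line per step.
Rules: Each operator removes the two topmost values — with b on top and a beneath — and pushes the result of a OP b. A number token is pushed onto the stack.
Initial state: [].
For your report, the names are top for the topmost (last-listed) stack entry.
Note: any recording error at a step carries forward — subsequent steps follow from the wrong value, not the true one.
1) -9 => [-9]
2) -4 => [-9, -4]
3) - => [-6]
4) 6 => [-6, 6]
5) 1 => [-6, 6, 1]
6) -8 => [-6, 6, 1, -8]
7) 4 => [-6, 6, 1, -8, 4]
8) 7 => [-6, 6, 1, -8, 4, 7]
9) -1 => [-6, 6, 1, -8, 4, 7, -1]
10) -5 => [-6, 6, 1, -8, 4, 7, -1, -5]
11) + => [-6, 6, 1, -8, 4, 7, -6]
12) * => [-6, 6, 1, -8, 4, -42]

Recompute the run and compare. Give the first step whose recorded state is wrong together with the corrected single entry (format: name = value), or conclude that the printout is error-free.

step 3, top = -5

1. push -9: top = -9 (consistent with the printout)
2. push -4: top = -4 (in agreement)
3. -9 - -4 = -5 (the printout disagrees here)
So the first discrepancy is step 3, where the right value is top = -5.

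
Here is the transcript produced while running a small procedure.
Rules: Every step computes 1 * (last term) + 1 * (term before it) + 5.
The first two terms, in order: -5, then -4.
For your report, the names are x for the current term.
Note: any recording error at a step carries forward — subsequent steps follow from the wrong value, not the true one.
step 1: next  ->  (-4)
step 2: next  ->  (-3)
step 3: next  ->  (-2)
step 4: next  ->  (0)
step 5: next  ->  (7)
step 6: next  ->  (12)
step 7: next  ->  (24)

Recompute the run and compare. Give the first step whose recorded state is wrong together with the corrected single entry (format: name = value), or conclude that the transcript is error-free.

step 5, x = 3

Recomputing the run from the initial state:
step 1: x = -4
step 2: x = -3
step 3: x = -2
step 4: x = 0
step 5: x = 3
step 6: x = 8
step 7: x = 16
The first disagreement with the transcript is at step 5, where the value should be x = 3.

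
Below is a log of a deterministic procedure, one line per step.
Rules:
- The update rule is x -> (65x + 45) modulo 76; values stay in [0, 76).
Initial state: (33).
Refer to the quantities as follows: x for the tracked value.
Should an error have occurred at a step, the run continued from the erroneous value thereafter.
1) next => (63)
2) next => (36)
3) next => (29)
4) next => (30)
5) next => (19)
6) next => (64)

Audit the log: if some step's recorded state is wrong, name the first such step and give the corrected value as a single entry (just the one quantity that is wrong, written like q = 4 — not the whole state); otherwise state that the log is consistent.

step 1, x = 62

Step 1: x = (65*33 + 45) mod 76 = 62 — the entry is off here.
The audit stops at step 1: the recorded entry is wrong and should be x = 62.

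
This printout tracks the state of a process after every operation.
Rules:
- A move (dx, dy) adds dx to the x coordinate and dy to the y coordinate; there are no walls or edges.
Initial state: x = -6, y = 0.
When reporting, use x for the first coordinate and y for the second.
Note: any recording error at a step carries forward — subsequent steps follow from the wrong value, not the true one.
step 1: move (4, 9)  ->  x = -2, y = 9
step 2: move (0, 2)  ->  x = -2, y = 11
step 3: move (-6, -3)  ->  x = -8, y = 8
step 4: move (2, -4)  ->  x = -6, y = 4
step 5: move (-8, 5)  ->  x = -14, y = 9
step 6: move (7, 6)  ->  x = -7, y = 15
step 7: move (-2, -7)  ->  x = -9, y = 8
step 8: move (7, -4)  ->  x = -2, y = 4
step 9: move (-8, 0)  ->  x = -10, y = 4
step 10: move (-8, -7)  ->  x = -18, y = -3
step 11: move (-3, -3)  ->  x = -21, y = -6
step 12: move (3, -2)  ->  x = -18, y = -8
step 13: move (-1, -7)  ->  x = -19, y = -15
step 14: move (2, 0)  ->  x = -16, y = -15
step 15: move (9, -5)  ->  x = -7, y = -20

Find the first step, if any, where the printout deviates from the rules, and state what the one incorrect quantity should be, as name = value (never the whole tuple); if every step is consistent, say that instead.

Recomputing the run from the initial state:
step 1: x = -2, y = 9
step 2: x = -2, y = 11
step 3: x = -8, y = 8
step 4: x = -6, y = 4
step 5: x = -14, y = 9
step 6: x = -7, y = 15
step 7: x = -9, y = 8
step 8: x = -2, y = 4
step 9: x = -10, y = 4
step 10: x = -18, y = -3
step 11: x = -21, y = -6
step 12: x = -18, y = -8
step 13: x = -19, y = -15
step 14: x = -17, y = -15
step 15: x = -8, y = -20
The first disagreement with the printout is at step 14, where the value should be x = -17.

step 14, x = -17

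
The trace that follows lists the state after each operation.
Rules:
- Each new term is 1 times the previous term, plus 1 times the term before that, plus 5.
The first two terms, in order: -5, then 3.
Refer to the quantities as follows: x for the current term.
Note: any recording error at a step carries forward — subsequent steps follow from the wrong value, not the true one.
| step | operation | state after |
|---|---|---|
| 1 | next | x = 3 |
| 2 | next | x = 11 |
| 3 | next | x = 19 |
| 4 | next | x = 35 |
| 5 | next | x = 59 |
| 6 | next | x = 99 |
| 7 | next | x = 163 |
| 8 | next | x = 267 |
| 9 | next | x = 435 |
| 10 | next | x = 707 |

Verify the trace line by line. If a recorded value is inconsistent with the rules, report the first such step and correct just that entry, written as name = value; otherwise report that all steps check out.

Step 1: x = 1*(3) + (1)*(-5) + (5) = 3 — same as recorded.
Step 2: x = 1*(3) + (1)*(3) + (5) = 11 — agrees with the trace.
Step 3: x = 1*(11) + (1)*(3) + (5) = 19 — verified.
Step 4: x = 1*(19) + (1)*(11) + (5) = 35 — same as recorded.
Step 5: x = 1*(35) + (1)*(19) + (5) = 59 — consistent with the trace.
Step 6: x = 1*(59) + (1)*(35) + (5) = 99 — exactly as logged.
Step 7: x = 1*(99) + (1)*(59) + (5) = 163 — agrees with the trace.
Step 8: x = 1*(163) + (1)*(99) + (5) = 267 — in agreement.
Step 9: x = 1*(267) + (1)*(163) + (5) = 435 — matches.
Step 10: x = 1*(435) + (1)*(267) + (5) = 707 — same as recorded.
Each recorded entry agrees with the recomputation.

no error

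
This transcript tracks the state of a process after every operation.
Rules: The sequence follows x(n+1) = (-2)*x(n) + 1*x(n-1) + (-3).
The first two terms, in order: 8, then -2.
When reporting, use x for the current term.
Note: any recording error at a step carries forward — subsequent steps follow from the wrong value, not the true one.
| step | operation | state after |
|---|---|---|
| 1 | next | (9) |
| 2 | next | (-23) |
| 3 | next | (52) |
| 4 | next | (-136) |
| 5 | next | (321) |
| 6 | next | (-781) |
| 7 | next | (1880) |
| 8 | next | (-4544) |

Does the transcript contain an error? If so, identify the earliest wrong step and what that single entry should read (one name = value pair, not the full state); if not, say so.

step 4, x = -130

Recomputing the run from the initial state:
step 1: x = 9
step 2: x = -23
step 3: x = 52
step 4: x = -130
step 5: x = 309
step 6: x = -751
step 7: x = 1808
step 8: x = -4370
The first disagreement with the transcript is at step 4, where the value should be x = -130.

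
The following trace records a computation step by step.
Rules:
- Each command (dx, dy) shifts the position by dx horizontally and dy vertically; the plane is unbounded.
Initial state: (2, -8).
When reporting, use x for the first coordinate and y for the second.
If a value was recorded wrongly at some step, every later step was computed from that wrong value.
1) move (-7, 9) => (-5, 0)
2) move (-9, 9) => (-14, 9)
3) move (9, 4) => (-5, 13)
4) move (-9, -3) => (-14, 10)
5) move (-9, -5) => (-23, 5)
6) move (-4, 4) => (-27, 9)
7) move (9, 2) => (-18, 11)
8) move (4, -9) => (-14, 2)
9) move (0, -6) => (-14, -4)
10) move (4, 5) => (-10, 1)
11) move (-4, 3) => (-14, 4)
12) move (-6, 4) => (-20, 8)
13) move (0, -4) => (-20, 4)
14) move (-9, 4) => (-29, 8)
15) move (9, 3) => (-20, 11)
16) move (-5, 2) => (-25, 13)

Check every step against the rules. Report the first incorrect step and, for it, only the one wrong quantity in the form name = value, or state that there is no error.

Recomputing the run from the initial state:
step 1: x = -5, y = 1
step 2: x = -14, y = 10
step 3: x = -5, y = 14
step 4: x = -14, y = 11
step 5: x = -23, y = 6
step 6: x = -27, y = 10
step 7: x = -18, y = 12
step 8: x = -14, y = 3
step 9: x = -14, y = -3
step 10: x = -10, y = 2
step 11: x = -14, y = 5
step 12: x = -20, y = 9
step 13: x = -20, y = 5
step 14: x = -29, y = 9
step 15: x = -20, y = 12
step 16: x = -25, y = 14
The first disagreement with the trace is at step 1, where the value should be y = 1.

step 1, y = 1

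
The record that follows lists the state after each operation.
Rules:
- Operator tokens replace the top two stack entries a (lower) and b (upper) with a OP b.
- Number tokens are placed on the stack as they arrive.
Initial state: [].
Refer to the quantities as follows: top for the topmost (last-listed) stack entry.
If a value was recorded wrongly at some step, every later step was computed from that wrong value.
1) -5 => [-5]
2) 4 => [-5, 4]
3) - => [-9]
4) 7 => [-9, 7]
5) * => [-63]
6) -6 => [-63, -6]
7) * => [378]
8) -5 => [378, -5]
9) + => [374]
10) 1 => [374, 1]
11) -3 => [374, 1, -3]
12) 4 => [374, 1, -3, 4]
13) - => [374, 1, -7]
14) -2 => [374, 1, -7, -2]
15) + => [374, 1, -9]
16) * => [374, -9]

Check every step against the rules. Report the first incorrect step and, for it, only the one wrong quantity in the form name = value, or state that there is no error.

step 9, top = 373

step 1: push -5: top = -5 -> verified
step 2: push 4: top = 4 -> confirmed correct
step 3: -5 - 4 = -9 -> matches
step 4: push 7: top = 7 -> consistent with the record
step 5: -9 * 7 = -63 -> agrees with the record
step 6: push -6: top = -6 -> in agreement
step 7: -63 * -6 = 378 -> same as recorded
step 8: push -5: top = -5 -> agrees with the record
step 9: 378 + -5 = 373 -> the record has a different value
The audit stops at step 9: the recorded entry is wrong and should be top = 373.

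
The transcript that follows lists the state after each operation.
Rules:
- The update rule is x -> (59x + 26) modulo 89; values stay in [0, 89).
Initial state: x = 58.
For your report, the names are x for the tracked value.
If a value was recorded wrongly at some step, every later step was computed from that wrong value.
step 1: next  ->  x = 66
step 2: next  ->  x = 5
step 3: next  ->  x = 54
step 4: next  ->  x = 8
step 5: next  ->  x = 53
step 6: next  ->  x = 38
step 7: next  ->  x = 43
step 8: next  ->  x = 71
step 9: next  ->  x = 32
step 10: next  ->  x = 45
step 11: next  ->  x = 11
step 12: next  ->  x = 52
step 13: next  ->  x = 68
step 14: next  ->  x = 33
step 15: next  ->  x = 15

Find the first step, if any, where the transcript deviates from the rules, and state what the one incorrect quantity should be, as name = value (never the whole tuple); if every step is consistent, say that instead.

step 2, x = 4

1. x = (59*58 + 26) mod 89 = 66 (exactly as logged)
2. x = (59*66 + 26) mod 89 = 4 (not what was recorded)
Step 2 is the first one off; corrected, x = 4.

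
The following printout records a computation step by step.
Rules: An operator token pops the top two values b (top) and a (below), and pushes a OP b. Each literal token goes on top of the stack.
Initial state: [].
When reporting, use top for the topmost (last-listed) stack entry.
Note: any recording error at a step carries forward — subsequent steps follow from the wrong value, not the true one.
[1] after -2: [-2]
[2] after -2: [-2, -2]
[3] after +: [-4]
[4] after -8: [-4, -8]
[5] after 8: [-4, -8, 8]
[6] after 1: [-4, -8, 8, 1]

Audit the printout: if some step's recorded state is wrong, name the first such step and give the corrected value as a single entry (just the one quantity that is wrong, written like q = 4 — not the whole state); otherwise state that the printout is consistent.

no error

Recomputing the run from the initial state:
step 1: [-2]
step 2: [-2, -2]
step 3: [-4]
step 4: [-4, -8]
step 5: [-4, -8, 8]
step 6: [-4, -8, 8, 1]
This matches the printout at every step.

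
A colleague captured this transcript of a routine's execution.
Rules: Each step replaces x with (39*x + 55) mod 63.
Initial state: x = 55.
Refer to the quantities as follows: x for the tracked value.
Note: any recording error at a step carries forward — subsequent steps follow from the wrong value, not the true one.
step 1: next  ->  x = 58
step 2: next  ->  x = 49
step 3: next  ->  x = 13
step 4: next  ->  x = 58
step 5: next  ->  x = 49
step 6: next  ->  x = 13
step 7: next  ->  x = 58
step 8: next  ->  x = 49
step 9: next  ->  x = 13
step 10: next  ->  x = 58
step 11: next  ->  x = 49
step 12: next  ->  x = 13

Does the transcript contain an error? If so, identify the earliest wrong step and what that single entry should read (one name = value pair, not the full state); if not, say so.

Step 1: x = (39*55 + 55) mod 63 = 58 — verified.
Step 2: x = (39*58 + 55) mod 63 = 49 — no discrepancy.
Step 3: x = (39*49 + 55) mod 63 = 13 — no discrepancy.
Step 4: x = (39*13 + 55) mod 63 = 58 — same as recorded.
Step 5: x = (39*58 + 55) mod 63 = 49 — same as recorded.
Step 6: x = (39*49 + 55) mod 63 = 13 — agrees with the transcript.
Step 7: x = (39*13 + 55) mod 63 = 58 — same as recorded.
Step 8: x = (39*58 + 55) mod 63 = 49 — checks out.
Step 9: x = (39*49 + 55) mod 63 = 13 — same as recorded.
Step 10: x = (39*13 + 55) mod 63 = 58 — confirmed correct.
Step 11: x = (39*58 + 55) mod 63 = 49 — checks out.
Step 12: x = (39*49 + 55) mod 63 = 13 — in agreement.
Each recorded entry agrees with the recomputation.

no error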